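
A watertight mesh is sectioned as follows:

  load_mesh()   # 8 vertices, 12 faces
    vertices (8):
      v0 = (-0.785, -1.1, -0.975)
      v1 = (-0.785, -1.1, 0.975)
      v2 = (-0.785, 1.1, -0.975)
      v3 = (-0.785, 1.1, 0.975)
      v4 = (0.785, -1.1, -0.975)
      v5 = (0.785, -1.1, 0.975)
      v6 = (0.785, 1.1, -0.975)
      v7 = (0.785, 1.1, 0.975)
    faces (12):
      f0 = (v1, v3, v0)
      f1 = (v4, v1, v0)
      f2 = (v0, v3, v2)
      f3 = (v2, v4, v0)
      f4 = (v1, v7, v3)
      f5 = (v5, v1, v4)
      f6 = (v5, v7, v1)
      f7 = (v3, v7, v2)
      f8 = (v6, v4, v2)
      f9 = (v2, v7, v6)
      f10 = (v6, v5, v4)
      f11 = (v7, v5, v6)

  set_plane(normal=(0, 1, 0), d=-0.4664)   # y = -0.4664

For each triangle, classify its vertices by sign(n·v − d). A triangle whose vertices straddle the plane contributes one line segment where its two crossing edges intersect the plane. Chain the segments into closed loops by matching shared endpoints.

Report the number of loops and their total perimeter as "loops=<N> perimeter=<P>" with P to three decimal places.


Straddling triangles (8 of 12):
  (v1,v3,v0) [-+-] → (-0.785, -0.4664, 0.975)–(-0.785, -0.4664, -0.4134)  len=1.3884
  (v0,v3,v2) [-++] → (-0.785, -0.4664, -0.4134)–(-0.785, -0.4664, -0.975)  len=0.5616
  (v2,v4,v0) [+--] → (0.33284, -0.4664, -0.975)–(-0.785, -0.4664, -0.975)  len=1.1178
  (v1,v7,v3) [-++] → (-0.33284, -0.4664, 0.975)–(-0.785, -0.4664, 0.975)  len=0.4522
  (v5,v7,v1) [-+-] → (0.785, -0.4664, 0.975)–(-0.33284, -0.4664, 0.975)  len=1.1178
  (v6,v4,v2) [+-+] → (0.785, -0.4664, -0.975)–(0.33284, -0.4664, -0.975)  len=0.4522
  (v6,v5,v4) [+--] → (0.785, -0.4664, 0.4134)–(0.785, -0.4664, -0.975)  len=1.3884
  (v7,v5,v6) [+-+] → (0.785, -0.4664, 0.975)–(0.785, -0.4664, 0.4134)  len=0.5616

Chained into 1 loop(s):
  loop 1: 8 segments, perimeter = 7.0400
Total perimeter = 7.040

loops=1 perimeter=7.040


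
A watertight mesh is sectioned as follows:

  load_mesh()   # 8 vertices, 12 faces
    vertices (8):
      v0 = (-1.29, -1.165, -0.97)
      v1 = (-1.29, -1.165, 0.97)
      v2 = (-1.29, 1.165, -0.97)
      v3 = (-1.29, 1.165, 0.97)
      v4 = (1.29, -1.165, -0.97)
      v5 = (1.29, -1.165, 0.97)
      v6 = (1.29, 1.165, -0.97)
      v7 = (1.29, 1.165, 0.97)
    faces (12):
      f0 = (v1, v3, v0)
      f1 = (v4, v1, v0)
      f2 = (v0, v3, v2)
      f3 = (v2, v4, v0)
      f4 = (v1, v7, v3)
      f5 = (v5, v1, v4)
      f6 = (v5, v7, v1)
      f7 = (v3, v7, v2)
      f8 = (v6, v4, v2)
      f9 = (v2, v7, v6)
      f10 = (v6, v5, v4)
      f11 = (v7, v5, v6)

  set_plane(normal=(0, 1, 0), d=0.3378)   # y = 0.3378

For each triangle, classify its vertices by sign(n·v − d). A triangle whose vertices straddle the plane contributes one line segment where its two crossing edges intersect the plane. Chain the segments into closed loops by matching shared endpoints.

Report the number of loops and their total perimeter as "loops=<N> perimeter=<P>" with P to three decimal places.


loops=1 perimeter=9.040

Straddling triangles (8 of 12):
  (v1,v3,v0) [-+-] → (-1.29, 0.3378, 0.97)–(-1.29, 0.3378, 0.281258)  len=0.6887
  (v0,v3,v2) [-++] → (-1.29, 0.3378, 0.281258)–(-1.29, 0.3378, -0.97)  len=1.2513
  (v2,v4,v0) [+--] → (-0.374045, 0.3378, -0.97)–(-1.29, 0.3378, -0.97)  len=0.9160
  (v1,v7,v3) [-++] → (0.374045, 0.3378, 0.97)–(-1.29, 0.3378, 0.97)  len=1.6640
  (v5,v7,v1) [-+-] → (1.29, 0.3378, 0.97)–(0.374045, 0.3378, 0.97)  len=0.9160
  (v6,v4,v2) [+-+] → (1.29, 0.3378, -0.97)–(-0.374045, 0.3378, -0.97)  len=1.6640
  (v6,v5,v4) [+--] → (1.29, 0.3378, -0.281258)–(1.29, 0.3378, -0.97)  len=0.6887
  (v7,v5,v6) [+-+] → (1.29, 0.3378, 0.97)–(1.29, 0.3378, -0.281258)  len=1.2513

Chained into 1 loop(s):
  loop 1: 8 segments, perimeter = 9.0400
Total perimeter = 9.040


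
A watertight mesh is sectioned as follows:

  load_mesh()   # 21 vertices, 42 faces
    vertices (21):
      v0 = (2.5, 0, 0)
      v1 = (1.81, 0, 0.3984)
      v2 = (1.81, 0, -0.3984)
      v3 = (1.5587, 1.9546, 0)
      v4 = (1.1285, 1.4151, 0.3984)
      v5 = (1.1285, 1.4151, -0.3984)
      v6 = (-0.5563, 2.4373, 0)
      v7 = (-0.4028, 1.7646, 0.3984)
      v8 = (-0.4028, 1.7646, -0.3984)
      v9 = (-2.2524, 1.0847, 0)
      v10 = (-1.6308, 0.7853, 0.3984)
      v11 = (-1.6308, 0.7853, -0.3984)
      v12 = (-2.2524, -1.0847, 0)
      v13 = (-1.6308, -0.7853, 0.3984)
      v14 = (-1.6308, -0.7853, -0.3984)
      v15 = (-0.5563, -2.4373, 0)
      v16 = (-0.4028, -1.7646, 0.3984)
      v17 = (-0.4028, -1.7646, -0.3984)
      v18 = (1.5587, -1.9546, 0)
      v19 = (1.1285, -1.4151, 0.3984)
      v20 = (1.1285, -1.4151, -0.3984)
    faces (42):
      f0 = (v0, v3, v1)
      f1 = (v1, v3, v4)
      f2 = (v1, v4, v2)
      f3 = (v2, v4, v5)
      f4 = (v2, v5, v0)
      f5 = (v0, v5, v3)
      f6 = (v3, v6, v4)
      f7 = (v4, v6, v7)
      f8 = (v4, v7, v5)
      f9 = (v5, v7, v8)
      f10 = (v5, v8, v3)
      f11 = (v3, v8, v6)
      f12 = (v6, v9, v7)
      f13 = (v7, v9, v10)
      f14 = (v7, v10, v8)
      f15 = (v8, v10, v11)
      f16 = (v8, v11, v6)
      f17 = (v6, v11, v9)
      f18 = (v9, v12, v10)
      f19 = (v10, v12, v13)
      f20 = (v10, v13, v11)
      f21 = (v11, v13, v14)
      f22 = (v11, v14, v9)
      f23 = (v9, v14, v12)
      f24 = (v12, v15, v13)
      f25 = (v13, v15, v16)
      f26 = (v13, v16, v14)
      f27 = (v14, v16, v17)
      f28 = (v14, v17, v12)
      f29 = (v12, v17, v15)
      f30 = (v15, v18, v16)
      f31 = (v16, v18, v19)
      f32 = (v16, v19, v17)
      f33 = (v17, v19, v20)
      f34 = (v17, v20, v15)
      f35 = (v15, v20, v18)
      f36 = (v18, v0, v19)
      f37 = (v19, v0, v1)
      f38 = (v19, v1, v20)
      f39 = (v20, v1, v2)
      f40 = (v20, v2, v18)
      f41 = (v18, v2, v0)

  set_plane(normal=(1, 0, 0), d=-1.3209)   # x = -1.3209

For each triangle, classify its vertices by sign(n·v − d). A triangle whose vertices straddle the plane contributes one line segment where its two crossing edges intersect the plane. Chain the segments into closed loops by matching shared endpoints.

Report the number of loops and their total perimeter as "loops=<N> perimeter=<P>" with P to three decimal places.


Straddling triangles (12 of 42):
  (v6,v9,v7) [+-+] → (-1.3209, 1.82755, 0)–(-1.3209, 1.42711, 0.200643)  len=0.4479
  (v7,v9,v10) [+--] → (-1.3209, 1.42711, 0.200643)–(-1.3209, 1.03244, 0.3984)  len=0.4414
  (v7,v10,v8) [+-+] → (-1.3209, 1.03244, 0.3984)–(-1.3209, 1.03244, 0.197318)  len=0.2011
  (v8,v10,v11) [+--] → (-1.3209, 1.03244, 0.197318)–(-1.3209, 1.03244, -0.3984)  len=0.5957
  (v8,v11,v6) [+-+] → (-1.3209, 1.03244, -0.3984)–(-1.3209, 1.26176, -0.283496)  len=0.2565
  (v6,v11,v9) [+--] → (-1.3209, 1.26176, -0.283496)–(-1.3209, 1.82755, 0)  len=0.6328
  (v12,v15,v13) [-+-] → (-1.3209, -1.82755, 0)–(-1.3209, -1.26176, 0.283496)  len=0.6328
  (v13,v15,v16) [-++] → (-1.3209, -1.26176, 0.283496)–(-1.3209, -1.03244, 0.3984)  len=0.2565
  (v13,v16,v14) [-+-] → (-1.3209, -1.03244, 0.3984)–(-1.3209, -1.03244, -0.197318)  len=0.5957
  (v14,v16,v17) [-++] → (-1.3209, -1.03244, -0.197318)–(-1.3209, -1.03244, -0.3984)  len=0.2011
  (v14,v17,v12) [-+-] → (-1.3209, -1.03244, -0.3984)–(-1.3209, -1.42711, -0.200643)  len=0.4414
  (v12,v17,v15) [-++] → (-1.3209, -1.42711, -0.200643)–(-1.3209, -1.82755, 0)  len=0.4479

Chained into 2 loop(s):
  loop 1: 6 segments, perimeter = 2.5755
  loop 2: 6 segments, perimeter = 2.5755
Total perimeter = 5.151

loops=2 perimeter=5.151


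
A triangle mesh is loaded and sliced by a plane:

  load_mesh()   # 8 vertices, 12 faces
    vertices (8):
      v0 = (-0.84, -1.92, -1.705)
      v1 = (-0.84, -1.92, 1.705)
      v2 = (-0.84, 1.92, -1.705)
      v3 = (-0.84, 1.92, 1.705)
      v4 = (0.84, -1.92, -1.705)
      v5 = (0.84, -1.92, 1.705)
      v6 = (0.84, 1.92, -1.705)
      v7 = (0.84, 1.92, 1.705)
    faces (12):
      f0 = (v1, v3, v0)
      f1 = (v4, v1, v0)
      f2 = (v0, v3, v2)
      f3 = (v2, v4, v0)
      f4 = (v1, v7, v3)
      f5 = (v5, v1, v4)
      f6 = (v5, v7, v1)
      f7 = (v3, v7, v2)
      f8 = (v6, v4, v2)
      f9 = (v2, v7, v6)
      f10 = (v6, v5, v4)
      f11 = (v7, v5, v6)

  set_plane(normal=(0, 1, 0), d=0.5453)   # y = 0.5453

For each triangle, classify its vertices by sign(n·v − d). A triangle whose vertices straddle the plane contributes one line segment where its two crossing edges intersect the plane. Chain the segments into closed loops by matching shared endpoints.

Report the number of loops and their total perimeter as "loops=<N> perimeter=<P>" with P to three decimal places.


Straddling triangles (8 of 12):
  (v1,v3,v0) [-+-] → (-0.84, 0.5453, 1.705)–(-0.84, 0.5453, 0.484238)  len=1.2208
  (v0,v3,v2) [-++] → (-0.84, 0.5453, 0.484238)–(-0.84, 0.5453, -1.705)  len=2.1892
  (v2,v4,v0) [+--] → (-0.238569, 0.5453, -1.705)–(-0.84, 0.5453, -1.705)  len=0.6014
  (v1,v7,v3) [-++] → (0.238569, 0.5453, 1.705)–(-0.84, 0.5453, 1.705)  len=1.0786
  (v5,v7,v1) [-+-] → (0.84, 0.5453, 1.705)–(0.238569, 0.5453, 1.705)  len=0.6014
  (v6,v4,v2) [+-+] → (0.84, 0.5453, -1.705)–(-0.238569, 0.5453, -1.705)  len=1.0786
  (v6,v5,v4) [+--] → (0.84, 0.5453, -0.484238)–(0.84, 0.5453, -1.705)  len=1.2208
  (v7,v5,v6) [+-+] → (0.84, 0.5453, 1.705)–(0.84, 0.5453, -0.484238)  len=2.1892

Chained into 1 loop(s):
  loop 1: 8 segments, perimeter = 10.1800
Total perimeter = 10.180

loops=1 perimeter=10.180


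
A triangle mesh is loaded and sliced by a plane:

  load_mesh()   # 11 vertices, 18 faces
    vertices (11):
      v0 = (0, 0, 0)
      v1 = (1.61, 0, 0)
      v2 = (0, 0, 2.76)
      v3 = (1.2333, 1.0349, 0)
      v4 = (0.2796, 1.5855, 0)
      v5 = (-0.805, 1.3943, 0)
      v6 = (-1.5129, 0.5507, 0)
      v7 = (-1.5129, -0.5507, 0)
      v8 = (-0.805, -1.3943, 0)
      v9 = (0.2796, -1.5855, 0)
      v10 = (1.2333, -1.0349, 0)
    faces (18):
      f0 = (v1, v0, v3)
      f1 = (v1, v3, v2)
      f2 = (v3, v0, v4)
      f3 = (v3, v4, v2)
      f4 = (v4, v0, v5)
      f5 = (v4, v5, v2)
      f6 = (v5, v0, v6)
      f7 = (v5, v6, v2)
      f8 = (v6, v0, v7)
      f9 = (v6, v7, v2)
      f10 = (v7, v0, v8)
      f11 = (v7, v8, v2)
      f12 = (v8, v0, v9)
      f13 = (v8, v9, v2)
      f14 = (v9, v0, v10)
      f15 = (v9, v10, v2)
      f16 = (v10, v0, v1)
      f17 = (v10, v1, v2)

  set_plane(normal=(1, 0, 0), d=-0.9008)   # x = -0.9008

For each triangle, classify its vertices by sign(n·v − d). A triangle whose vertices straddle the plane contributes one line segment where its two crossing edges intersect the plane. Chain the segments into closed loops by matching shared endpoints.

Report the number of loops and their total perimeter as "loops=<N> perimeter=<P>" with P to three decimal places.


Straddling triangles (6 of 18):
  (v5,v0,v6) [++-] → (-0.9008, 0.327894, 0)–(-0.9008, 1.28014, 0)  len=0.9522
  (v5,v6,v2) [+-+] → (-0.9008, 1.28014, 0)–(-0.9008, 0.327894, 1.11666)  len=1.4675
  (v6,v0,v7) [-+-] → (-0.9008, 0.327894, 0)–(-0.9008, -0.327894, 0)  len=0.6558
  (v6,v7,v2) [--+] → (-0.9008, -0.327894, 1.11666)–(-0.9008, 0.327894, 1.11666)  len=0.6558
  (v7,v0,v8) [-++] → (-0.9008, -0.327894, 0)–(-0.9008, -1.28014, 0)  len=0.9522
  (v7,v8,v2) [-++] → (-0.9008, -1.28014, 0)–(-0.9008, -0.327894, 1.11666)  len=1.4675

Chained into 1 loop(s):
  loop 1: 6 segments, perimeter = 6.1512
Total perimeter = 6.151

loops=1 perimeter=6.151


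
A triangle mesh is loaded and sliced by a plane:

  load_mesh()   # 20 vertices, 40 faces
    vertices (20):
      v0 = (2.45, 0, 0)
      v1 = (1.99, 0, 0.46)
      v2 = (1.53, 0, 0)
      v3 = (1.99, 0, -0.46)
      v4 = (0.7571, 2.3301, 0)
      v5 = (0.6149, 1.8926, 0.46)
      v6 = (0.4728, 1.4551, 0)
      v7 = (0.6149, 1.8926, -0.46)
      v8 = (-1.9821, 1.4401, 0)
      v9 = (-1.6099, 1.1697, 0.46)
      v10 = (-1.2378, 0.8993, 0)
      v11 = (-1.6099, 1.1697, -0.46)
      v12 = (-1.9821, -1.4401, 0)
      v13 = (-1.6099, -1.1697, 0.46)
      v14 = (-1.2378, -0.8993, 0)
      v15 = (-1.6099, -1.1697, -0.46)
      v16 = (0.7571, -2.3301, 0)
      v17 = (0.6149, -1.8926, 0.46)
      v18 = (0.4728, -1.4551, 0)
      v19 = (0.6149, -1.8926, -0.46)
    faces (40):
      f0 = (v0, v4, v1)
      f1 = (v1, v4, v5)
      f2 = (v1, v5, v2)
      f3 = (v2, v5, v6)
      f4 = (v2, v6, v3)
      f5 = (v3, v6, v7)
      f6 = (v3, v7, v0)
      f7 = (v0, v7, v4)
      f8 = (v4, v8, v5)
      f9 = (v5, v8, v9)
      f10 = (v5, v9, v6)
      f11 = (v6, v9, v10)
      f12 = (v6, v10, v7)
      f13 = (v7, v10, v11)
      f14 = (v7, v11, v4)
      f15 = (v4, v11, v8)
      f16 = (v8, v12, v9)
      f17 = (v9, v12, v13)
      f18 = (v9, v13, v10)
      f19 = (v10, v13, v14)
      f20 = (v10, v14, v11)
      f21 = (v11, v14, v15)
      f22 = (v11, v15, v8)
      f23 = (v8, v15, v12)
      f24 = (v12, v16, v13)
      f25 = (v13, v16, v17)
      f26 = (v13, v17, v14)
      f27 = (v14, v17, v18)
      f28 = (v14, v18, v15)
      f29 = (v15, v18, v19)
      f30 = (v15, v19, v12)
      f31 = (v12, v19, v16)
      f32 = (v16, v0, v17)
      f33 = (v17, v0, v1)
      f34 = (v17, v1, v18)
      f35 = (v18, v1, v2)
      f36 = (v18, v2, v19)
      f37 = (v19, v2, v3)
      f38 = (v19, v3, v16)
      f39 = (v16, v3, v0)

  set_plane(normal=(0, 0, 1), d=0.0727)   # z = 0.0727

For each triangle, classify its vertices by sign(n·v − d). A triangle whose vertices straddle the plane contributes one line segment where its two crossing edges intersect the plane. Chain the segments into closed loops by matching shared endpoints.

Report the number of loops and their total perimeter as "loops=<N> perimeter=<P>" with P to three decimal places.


loops=2 perimeter=23.394

Straddling triangles (20 of 40):
  (v0,v4,v1) [--+] → (0.951952, 1.96184, 0.0727)–(2.3773, 0, 0.0727)  len=2.4250
  (v1,v4,v5) [+-+] → (0.951952, 1.96184, 0.0727)–(0.734626, 2.26096, 0.0727)  len=0.3697
  (v1,v5,v2) [++-] → (1.38537, 0.299113, 0.0727)–(1.6027, 0, 0.0727)  len=0.3697
  (v2,v5,v6) [-+-] → (1.38537, 0.299113, 0.0727)–(0.495258, 1.52424, 0.0727)  len=1.5143
  (v4,v8,v5) [--+] → (-1.57166, 1.51161, 0.0727)–(0.734626, 2.26096, 0.0727)  len=2.4250
  (v5,v8,v9) [+-+] → (-1.57166, 1.51161, 0.0727)–(-1.92328, 1.39737, 0.0727)  len=0.3697
  (v5,v9,v6) [++-] → (0.143643, 1.40999, 0.0727)–(0.495258, 1.52424, 0.0727)  len=0.3697
  (v6,v9,v10) [-+-] → (0.143643, 1.40999, 0.0727)–(-1.29661, 0.942035, 0.0727)  len=1.5144
  (v8,v12,v9) [--+] → (-1.92328, -1.02764, 0.0727)–(-1.92328, 1.39737, 0.0727)  len=2.4250
  (v9,v12,v13) [+-+] → (-1.92328, -1.02764, 0.0727)–(-1.92328, -1.39737, 0.0727)  len=0.3697
  (v9,v13,v10) [++-] → (-1.29661, 0.572308, 0.0727)–(-1.29661, 0.942035, 0.0727)  len=0.3697
  (v10,v13,v14) [-+-] → (-1.29661, 0.572308, 0.0727)–(-1.29661, -0.942035, 0.0727)  len=1.5143
  (v12,v16,v13) [--+] → (0.383011, -2.14671, 0.0727)–(-1.92328, -1.39737, 0.0727)  len=2.4250
  (v13,v16,v17) [+-+] → (0.383011, -2.14671, 0.0727)–(0.734626, -2.26096, 0.0727)  len=0.3697
  (v13,v17,v14) [++-] → (-0.944993, -1.05628, 0.0727)–(-1.29661, -0.942035, 0.0727)  len=0.3697
  (v14,v17,v18) [-+-] → (-0.944993, -1.05628, 0.0727)–(0.495258, -1.52424, 0.0727)  len=1.5144
  (v16,v0,v17) [--+] → (2.15997, -0.299113, 0.0727)–(0.734626, -2.26096, 0.0727)  len=2.4250
  (v17,v0,v1) [+-+] → (2.15997, -0.299113, 0.0727)–(2.3773, 0, 0.0727)  len=0.3697
  (v17,v1,v18) [++-] → (0.712584, -1.22513, 0.0727)–(0.495258, -1.52424, 0.0727)  len=0.3697
  (v18,v1,v2) [-+-] → (0.712584, -1.22513, 0.0727)–(1.6027, 0, 0.0727)  len=1.5143

Chained into 2 loop(s):
  loop 1: 10 segments, perimeter = 13.9735
  loop 2: 10 segments, perimeter = 9.4204
Total perimeter = 23.394


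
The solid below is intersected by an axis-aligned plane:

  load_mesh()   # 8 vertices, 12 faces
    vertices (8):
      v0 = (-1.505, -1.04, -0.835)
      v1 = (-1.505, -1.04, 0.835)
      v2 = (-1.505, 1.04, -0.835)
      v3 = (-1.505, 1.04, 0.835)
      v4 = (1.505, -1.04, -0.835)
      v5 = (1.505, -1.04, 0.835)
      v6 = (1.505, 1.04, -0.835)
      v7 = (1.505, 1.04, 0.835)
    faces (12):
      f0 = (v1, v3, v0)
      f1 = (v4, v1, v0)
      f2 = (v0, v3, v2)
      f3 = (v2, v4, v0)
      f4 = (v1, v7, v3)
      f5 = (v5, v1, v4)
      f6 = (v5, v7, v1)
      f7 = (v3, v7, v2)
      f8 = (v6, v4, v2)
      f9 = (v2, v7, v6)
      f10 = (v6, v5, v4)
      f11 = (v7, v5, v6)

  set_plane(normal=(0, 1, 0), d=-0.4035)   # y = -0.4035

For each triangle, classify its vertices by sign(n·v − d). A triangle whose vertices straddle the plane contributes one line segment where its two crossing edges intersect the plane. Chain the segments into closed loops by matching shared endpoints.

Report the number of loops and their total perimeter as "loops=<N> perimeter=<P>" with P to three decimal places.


loops=1 perimeter=9.360

Straddling triangles (8 of 12):
  (v1,v3,v0) [-+-] → (-1.505, -0.4035, 0.835)–(-1.505, -0.4035, -0.323964)  len=1.1590
  (v0,v3,v2) [-++] → (-1.505, -0.4035, -0.323964)–(-1.505, -0.4035, -0.835)  len=0.5110
  (v2,v4,v0) [+--] → (0.583911, -0.4035, -0.835)–(-1.505, -0.4035, -0.835)  len=2.0889
  (v1,v7,v3) [-++] → (-0.583911, -0.4035, 0.835)–(-1.505, -0.4035, 0.835)  len=0.9211
  (v5,v7,v1) [-+-] → (1.505, -0.4035, 0.835)–(-0.583911, -0.4035, 0.835)  len=2.0889
  (v6,v4,v2) [+-+] → (1.505, -0.4035, -0.835)–(0.583911, -0.4035, -0.835)  len=0.9211
  (v6,v5,v4) [+--] → (1.505, -0.4035, 0.323964)–(1.505, -0.4035, -0.835)  len=1.1590
  (v7,v5,v6) [+-+] → (1.505, -0.4035, 0.835)–(1.505, -0.4035, 0.323964)  len=0.5110

Chained into 1 loop(s):
  loop 1: 8 segments, perimeter = 9.3600
Total perimeter = 9.360


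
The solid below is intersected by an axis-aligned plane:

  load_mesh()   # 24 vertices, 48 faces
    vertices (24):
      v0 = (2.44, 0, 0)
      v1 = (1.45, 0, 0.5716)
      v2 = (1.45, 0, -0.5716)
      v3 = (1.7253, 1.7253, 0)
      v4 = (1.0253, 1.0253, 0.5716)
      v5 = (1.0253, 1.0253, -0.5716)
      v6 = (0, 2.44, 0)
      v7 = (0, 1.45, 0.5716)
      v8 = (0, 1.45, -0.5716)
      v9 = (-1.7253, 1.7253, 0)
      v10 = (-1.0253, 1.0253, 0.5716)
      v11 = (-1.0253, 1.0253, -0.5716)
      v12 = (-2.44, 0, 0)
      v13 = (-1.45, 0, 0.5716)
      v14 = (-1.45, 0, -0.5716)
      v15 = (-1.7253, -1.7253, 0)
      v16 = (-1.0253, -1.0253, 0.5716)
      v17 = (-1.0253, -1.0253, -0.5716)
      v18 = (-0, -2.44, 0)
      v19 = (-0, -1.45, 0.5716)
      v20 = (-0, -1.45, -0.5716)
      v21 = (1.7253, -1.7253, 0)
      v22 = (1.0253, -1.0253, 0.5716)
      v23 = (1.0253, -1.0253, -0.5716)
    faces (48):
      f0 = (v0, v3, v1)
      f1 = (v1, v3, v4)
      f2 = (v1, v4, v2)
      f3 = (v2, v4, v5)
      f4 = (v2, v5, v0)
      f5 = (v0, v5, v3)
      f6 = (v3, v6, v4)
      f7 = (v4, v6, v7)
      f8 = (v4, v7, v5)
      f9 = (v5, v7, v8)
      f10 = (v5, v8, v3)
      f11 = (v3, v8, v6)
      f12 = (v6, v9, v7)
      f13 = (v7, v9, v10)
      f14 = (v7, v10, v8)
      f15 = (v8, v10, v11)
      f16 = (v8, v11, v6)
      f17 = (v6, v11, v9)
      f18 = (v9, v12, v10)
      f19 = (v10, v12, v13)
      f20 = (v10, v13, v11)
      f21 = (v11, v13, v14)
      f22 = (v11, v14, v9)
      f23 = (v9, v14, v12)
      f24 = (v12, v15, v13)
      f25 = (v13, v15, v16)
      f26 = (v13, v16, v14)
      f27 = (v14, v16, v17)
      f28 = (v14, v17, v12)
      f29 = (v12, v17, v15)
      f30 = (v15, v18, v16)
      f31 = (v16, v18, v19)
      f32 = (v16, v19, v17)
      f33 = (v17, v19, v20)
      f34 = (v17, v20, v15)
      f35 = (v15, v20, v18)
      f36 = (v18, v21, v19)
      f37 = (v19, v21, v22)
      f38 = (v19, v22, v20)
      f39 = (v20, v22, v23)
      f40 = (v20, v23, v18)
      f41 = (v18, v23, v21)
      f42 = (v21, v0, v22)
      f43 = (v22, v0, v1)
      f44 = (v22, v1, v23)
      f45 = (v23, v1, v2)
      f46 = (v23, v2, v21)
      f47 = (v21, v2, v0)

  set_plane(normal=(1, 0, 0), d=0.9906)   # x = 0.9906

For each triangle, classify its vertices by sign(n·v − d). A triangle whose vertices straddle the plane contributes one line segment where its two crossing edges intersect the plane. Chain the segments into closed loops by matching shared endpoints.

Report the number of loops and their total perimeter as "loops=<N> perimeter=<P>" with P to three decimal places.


loops=2 perimeter=6.859

Straddling triangles (12 of 48):
  (v3,v6,v4) [+-+] → (0.9906, 2.02965, 0)–(0.9906, 1.07318, 0.552255)  len=1.1045
  (v4,v6,v7) [+--] → (0.9906, 1.07318, 0.552255)–(0.9906, 1.03967, 0.5716)  len=0.0387
  (v4,v7,v5) [+-+] → (0.9906, 1.03967, 0.5716)–(0.9906, 1.03967, -0.53291)  len=1.1045
  (v5,v7,v8) [+--] → (0.9906, 1.03967, -0.53291)–(0.9906, 1.03967, -0.5716)  len=0.0387
  (v5,v8,v3) [+-+] → (0.9906, 1.03967, -0.5716)–(0.9906, 1.60807, -0.24341)  len=0.6563
  (v3,v8,v6) [+--] → (0.9906, 1.60807, -0.24341)–(0.9906, 2.02965, 0)  len=0.4868
  (v18,v21,v19) [-+-] → (0.9906, -2.02965, 0)–(0.9906, -1.60807, 0.24341)  len=0.4868
  (v19,v21,v22) [-++] → (0.9906, -1.60807, 0.24341)–(0.9906, -1.03967, 0.5716)  len=0.6563
  (v19,v22,v20) [-+-] → (0.9906, -1.03967, 0.5716)–(0.9906, -1.03967, 0.53291)  len=0.0387
  (v20,v22,v23) [-++] → (0.9906, -1.03967, 0.53291)–(0.9906, -1.03967, -0.5716)  len=1.1045
  (v20,v23,v18) [-+-] → (0.9906, -1.03967, -0.5716)–(0.9906, -1.07318, -0.552255)  len=0.0387
  (v18,v23,v21) [-++] → (0.9906, -1.07318, -0.552255)–(0.9906, -2.02965, 0)  len=1.1045

Chained into 2 loop(s):
  loop 1: 6 segments, perimeter = 3.4295
  loop 2: 6 segments, perimeter = 3.4295
Total perimeter = 6.859


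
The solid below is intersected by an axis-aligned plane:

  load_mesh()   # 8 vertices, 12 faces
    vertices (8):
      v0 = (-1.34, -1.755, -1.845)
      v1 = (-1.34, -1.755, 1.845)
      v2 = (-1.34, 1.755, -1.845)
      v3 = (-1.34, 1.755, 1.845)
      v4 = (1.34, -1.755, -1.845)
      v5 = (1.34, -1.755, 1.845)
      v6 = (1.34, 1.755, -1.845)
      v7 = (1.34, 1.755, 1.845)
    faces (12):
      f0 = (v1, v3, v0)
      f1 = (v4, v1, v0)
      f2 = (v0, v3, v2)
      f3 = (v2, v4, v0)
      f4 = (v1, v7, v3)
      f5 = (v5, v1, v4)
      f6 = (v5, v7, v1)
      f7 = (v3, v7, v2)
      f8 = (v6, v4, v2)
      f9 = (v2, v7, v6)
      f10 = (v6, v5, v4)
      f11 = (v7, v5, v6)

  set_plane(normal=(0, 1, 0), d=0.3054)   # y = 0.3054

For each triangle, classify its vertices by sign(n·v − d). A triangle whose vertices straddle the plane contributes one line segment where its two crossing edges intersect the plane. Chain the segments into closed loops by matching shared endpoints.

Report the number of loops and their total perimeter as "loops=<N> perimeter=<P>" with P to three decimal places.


loops=1 perimeter=12.740

Straddling triangles (8 of 12):
  (v1,v3,v0) [-+-] → (-1.34, 0.3054, 1.845)–(-1.34, 0.3054, 0.321062)  len=1.5239
  (v0,v3,v2) [-++] → (-1.34, 0.3054, 0.321062)–(-1.34, 0.3054, -1.845)  len=2.1661
  (v2,v4,v0) [+--] → (-0.233183, 0.3054, -1.845)–(-1.34, 0.3054, -1.845)  len=1.1068
  (v1,v7,v3) [-++] → (0.233183, 0.3054, 1.845)–(-1.34, 0.3054, 1.845)  len=1.5732
  (v5,v7,v1) [-+-] → (1.34, 0.3054, 1.845)–(0.233183, 0.3054, 1.845)  len=1.1068
  (v6,v4,v2) [+-+] → (1.34, 0.3054, -1.845)–(-0.233183, 0.3054, -1.845)  len=1.5732
  (v6,v5,v4) [+--] → (1.34, 0.3054, -0.321062)–(1.34, 0.3054, -1.845)  len=1.5239
  (v7,v5,v6) [+-+] → (1.34, 0.3054, 1.845)–(1.34, 0.3054, -0.321062)  len=2.1661

Chained into 1 loop(s):
  loop 1: 8 segments, perimeter = 12.7400
Total perimeter = 12.740


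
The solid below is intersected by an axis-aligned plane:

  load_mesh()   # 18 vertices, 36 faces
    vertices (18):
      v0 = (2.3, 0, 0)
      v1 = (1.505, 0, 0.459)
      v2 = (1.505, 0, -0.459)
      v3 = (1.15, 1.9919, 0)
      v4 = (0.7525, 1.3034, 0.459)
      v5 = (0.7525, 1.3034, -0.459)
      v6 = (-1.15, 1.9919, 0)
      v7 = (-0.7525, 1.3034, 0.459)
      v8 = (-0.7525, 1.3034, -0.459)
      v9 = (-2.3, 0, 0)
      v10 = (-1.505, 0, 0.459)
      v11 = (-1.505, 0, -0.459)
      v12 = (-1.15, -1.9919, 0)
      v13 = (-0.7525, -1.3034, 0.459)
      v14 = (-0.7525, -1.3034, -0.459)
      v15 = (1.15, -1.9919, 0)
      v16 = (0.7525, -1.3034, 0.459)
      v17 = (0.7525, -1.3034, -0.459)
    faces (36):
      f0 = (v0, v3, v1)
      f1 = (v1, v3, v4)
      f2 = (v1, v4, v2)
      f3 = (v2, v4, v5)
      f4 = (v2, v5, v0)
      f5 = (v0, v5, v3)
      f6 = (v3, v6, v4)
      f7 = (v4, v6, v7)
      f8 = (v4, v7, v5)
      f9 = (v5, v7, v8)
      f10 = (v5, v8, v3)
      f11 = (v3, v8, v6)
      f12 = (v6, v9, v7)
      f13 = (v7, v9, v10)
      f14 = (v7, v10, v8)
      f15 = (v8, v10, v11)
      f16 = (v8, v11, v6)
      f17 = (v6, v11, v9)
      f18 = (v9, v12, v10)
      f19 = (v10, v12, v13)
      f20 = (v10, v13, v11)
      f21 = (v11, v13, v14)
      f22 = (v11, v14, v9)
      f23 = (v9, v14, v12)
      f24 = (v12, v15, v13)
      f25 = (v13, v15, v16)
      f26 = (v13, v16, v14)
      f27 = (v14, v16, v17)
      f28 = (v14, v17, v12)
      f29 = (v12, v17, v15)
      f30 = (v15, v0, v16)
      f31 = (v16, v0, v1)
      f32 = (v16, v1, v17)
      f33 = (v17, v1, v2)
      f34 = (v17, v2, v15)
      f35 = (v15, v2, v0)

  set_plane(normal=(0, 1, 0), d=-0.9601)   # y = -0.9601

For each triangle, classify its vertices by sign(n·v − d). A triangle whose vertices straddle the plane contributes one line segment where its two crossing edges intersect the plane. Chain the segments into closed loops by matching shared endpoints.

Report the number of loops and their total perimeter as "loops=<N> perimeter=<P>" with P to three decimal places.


loops=2 perimeter=5.508

Straddling triangles (12 of 36):
  (v9,v12,v10) [+-+] → (-1.7457, -0.9601, 0)–(-1.33389, -0.9601, 0.237761)  len=0.4755
  (v10,v12,v13) [+--] → (-1.33389, -0.9601, 0.237761)–(-0.9507, -0.9601, 0.459)  len=0.4425
  (v10,v13,v11) [+-+] → (-0.9507, -0.9601, 0.459)–(-0.9507, -0.9601, 0.21721)  len=0.2418
  (v11,v13,v14) [+--] → (-0.9507, -0.9601, 0.21721)–(-0.9507, -0.9601, -0.459)  len=0.6762
  (v11,v14,v9) [+-+] → (-0.9507, -0.9601, -0.459)–(-1.16009, -0.9601, -0.338105)  len=0.2418
  (v9,v14,v12) [+--] → (-1.16009, -0.9601, -0.338105)–(-1.7457, -0.9601, 0)  len=0.6762
  (v15,v0,v16) [-+-] → (1.7457, -0.9601, 0)–(1.16009, -0.9601, 0.338105)  len=0.6762
  (v16,v0,v1) [-++] → (1.16009, -0.9601, 0.338105)–(0.9507, -0.9601, 0.459)  len=0.2418
  (v16,v1,v17) [-+-] → (0.9507, -0.9601, 0.459)–(0.9507, -0.9601, -0.21721)  len=0.6762
  (v17,v1,v2) [-++] → (0.9507, -0.9601, -0.21721)–(0.9507, -0.9601, -0.459)  len=0.2418
  (v17,v2,v15) [-+-] → (0.9507, -0.9601, -0.459)–(1.33389, -0.9601, -0.237761)  len=0.4425
  (v15,v2,v0) [-++] → (1.33389, -0.9601, -0.237761)–(1.7457, -0.9601, 0)  len=0.4755

Chained into 2 loop(s):
  loop 1: 6 segments, perimeter = 2.7540
  loop 2: 6 segments, perimeter = 2.7540
Total perimeter = 5.508


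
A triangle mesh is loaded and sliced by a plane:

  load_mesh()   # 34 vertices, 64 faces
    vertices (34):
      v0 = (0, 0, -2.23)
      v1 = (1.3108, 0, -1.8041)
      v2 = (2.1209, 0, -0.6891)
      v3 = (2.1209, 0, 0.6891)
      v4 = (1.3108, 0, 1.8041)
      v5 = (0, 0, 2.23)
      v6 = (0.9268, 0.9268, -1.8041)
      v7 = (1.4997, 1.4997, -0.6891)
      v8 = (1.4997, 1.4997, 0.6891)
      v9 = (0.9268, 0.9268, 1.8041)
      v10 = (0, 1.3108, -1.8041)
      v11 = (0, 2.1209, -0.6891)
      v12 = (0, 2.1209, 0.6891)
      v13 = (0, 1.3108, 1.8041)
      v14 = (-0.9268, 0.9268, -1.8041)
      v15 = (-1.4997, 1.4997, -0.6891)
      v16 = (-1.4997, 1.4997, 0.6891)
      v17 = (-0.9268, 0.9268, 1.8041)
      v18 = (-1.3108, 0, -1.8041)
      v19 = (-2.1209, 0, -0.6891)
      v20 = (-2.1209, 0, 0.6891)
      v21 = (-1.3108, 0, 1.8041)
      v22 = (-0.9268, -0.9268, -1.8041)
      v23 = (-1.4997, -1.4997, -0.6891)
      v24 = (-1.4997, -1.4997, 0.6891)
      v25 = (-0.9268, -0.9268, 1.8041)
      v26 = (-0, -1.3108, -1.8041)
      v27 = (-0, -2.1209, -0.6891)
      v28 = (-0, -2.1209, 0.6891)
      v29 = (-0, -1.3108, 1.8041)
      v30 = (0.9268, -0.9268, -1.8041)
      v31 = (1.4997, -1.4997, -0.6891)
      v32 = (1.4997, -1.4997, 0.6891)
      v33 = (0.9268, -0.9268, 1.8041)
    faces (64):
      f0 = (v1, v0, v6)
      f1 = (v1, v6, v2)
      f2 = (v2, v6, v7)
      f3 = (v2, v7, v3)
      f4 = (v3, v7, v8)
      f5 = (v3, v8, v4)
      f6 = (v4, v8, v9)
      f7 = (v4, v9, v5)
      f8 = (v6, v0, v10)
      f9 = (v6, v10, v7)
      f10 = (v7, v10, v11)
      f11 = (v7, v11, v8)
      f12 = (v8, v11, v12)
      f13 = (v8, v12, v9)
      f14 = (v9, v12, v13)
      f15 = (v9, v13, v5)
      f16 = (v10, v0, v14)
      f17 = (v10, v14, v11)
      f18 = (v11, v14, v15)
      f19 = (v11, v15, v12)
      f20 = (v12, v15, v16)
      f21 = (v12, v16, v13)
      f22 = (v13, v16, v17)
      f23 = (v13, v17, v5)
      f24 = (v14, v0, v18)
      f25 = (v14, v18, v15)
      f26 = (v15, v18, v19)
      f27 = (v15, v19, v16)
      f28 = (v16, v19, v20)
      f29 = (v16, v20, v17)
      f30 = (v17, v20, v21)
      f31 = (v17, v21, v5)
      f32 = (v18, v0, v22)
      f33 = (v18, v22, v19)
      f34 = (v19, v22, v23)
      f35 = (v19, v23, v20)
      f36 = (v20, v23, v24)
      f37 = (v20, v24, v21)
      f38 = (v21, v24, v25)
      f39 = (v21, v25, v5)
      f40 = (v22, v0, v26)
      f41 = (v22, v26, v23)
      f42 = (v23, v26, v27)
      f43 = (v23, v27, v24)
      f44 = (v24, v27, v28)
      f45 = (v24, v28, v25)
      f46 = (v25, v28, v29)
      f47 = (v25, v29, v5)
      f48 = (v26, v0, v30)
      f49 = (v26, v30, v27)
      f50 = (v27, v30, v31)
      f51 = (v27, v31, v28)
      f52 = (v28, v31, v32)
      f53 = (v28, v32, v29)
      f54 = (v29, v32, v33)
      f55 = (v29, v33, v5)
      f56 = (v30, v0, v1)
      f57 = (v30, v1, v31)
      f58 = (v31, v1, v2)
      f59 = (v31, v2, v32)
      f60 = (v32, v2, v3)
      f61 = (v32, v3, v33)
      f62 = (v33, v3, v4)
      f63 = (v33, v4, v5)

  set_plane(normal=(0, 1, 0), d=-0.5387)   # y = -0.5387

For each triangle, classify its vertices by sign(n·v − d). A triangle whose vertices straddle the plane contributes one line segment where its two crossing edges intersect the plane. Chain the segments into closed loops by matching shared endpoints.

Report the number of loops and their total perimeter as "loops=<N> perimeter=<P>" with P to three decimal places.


Straddling triangles (20 of 64):
  (v18,v0,v22) [++-] → (-0.5387, -0.5387, -1.98245)–(-1.0876, -0.5387, -1.8041)  len=0.5771
  (v18,v22,v19) [+-+] → (-1.0876, -0.5387, -1.8041)–(-1.42683, -0.5387, -1.33719)  len=0.5771
  (v19,v22,v23) [+--] → (-1.42683, -0.5387, -1.33719)–(-1.89776, -0.5387, -0.6891)  len=0.8011
  (v19,v23,v20) [+-+] → (-1.89776, -0.5387, -0.6891)–(-1.89776, -0.5387, 0.194043)  len=0.8831
  (v20,v23,v24) [+--] → (-1.89776, -0.5387, 0.194043)–(-1.89776, -0.5387, 0.6891)  len=0.4951
  (v20,v24,v21) [+-+] → (-1.89776, -0.5387, 0.6891)–(-1.37865, -0.5387, 1.40359)  len=0.8832
  (v21,v24,v25) [+--] → (-1.37865, -0.5387, 1.40359)–(-1.0876, -0.5387, 1.8041)  len=0.4951
  (v21,v25,v5) [+-+] → (-1.0876, -0.5387, 1.8041)–(-0.5387, -0.5387, 1.98245)  len=0.5771
  (v22,v0,v26) [-+-] → (-0.5387, -0.5387, -1.98245)–(0, -0.5387, -2.05497)  len=0.5436
  (v25,v29,v5) [--+] → (0, -0.5387, 2.05497)–(-0.5387, -0.5387, 1.98245)  len=0.5436
  (v26,v0,v30) [-+-] → (0, -0.5387, -2.05497)–(0.5387, -0.5387, -1.98245)  len=0.5436
  (v29,v33,v5) [--+] → (0.5387, -0.5387, 1.98245)–(0, -0.5387, 2.05497)  len=0.5436
  (v30,v0,v1) [-++] → (0.5387, -0.5387, -1.98245)–(1.0876, -0.5387, -1.8041)  len=0.5771
  (v30,v1,v31) [-+-] → (1.0876, -0.5387, -1.8041)–(1.37865, -0.5387, -1.40359)  len=0.4951
  (v31,v1,v2) [-++] → (1.37865, -0.5387, -1.40359)–(1.89776, -0.5387, -0.6891)  len=0.8832
  (v31,v2,v32) [-+-] → (1.89776, -0.5387, -0.6891)–(1.89776, -0.5387, -0.194043)  len=0.4951
  (v32,v2,v3) [-++] → (1.89776, -0.5387, -0.194043)–(1.89776, -0.5387, 0.6891)  len=0.8831
  (v32,v3,v33) [-+-] → (1.89776, -0.5387, 0.6891)–(1.42683, -0.5387, 1.33719)  len=0.8011
  (v33,v3,v4) [-++] → (1.42683, -0.5387, 1.33719)–(1.0876, -0.5387, 1.8041)  len=0.5771
  (v33,v4,v5) [-++] → (1.0876, -0.5387, 1.8041)–(0.5387, -0.5387, 1.98245)  len=0.5771

Chained into 1 loop(s):
  loop 1: 20 segments, perimeter = 12.7522
Total perimeter = 12.752

loops=1 perimeter=12.752


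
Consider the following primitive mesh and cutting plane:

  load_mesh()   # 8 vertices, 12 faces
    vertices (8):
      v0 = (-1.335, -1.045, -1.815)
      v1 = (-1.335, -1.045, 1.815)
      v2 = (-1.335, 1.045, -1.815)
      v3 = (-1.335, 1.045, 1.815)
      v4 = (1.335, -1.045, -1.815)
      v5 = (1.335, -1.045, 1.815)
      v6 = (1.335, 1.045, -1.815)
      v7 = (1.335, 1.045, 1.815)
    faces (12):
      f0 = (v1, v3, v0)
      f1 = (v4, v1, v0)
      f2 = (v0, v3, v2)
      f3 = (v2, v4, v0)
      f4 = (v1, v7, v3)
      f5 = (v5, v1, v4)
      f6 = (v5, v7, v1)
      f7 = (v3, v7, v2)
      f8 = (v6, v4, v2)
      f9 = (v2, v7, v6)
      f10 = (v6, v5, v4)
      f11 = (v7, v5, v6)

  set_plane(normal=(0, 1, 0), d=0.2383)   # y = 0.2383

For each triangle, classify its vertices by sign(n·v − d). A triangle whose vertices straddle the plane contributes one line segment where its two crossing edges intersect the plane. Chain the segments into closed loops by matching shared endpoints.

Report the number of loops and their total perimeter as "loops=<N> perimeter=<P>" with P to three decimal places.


Straddling triangles (8 of 12):
  (v1,v3,v0) [-+-] → (-1.335, 0.2383, 1.815)–(-1.335, 0.2383, 0.413889)  len=1.4011
  (v0,v3,v2) [-++] → (-1.335, 0.2383, 0.413889)–(-1.335, 0.2383, -1.815)  len=2.2289
  (v2,v4,v0) [+--] → (-0.304431, 0.2383, -1.815)–(-1.335, 0.2383, -1.815)  len=1.0306
  (v1,v7,v3) [-++] → (0.304431, 0.2383, 1.815)–(-1.335, 0.2383, 1.815)  len=1.6394
  (v5,v7,v1) [-+-] → (1.335, 0.2383, 1.815)–(0.304431, 0.2383, 1.815)  len=1.0306
  (v6,v4,v2) [+-+] → (1.335, 0.2383, -1.815)–(-0.304431, 0.2383, -1.815)  len=1.6394
  (v6,v5,v4) [+--] → (1.335, 0.2383, -0.413889)–(1.335, 0.2383, -1.815)  len=1.4011
  (v7,v5,v6) [+-+] → (1.335, 0.2383, 1.815)–(1.335, 0.2383, -0.413889)  len=2.2289

Chained into 1 loop(s):
  loop 1: 8 segments, perimeter = 12.6000
Total perimeter = 12.600

loops=1 perimeter=12.600


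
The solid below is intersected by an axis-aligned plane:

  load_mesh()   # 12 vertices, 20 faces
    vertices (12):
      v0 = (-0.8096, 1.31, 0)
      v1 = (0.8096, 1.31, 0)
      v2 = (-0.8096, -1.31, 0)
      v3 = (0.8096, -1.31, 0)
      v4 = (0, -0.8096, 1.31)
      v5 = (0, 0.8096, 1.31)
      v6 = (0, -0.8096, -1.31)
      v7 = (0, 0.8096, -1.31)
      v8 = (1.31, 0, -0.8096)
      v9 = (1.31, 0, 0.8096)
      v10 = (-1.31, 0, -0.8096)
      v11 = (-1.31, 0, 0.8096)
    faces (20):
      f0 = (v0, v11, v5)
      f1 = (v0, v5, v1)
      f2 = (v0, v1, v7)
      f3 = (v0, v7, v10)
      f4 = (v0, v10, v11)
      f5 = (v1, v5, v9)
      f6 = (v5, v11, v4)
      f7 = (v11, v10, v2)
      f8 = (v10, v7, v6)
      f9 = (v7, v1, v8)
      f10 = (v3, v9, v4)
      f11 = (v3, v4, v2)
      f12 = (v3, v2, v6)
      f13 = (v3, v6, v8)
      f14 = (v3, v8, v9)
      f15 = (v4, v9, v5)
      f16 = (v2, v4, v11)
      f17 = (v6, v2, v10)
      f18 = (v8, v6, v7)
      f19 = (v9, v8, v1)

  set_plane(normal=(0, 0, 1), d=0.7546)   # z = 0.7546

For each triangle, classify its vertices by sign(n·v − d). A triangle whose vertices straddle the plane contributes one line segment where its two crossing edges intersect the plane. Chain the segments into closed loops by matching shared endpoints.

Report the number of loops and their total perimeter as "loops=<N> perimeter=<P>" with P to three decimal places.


Straddling triangles (10 of 20):
  (v0,v11,v5) [-++] → (-1.27601, 0.0889946, 0.7546)–(-0.343246, 1.02175, 0.7546)  len=1.3191
  (v0,v5,v1) [-+-] → (-0.343246, 1.02175, 0.7546)–(0.343246, 1.02175, 0.7546)  len=0.6865
  (v0,v10,v11) [--+] → (-1.31, 0, 0.7546)–(-1.27601, 0.0889946, 0.7546)  len=0.0953
  (v1,v5,v9) [-++] → (0.343246, 1.02175, 0.7546)–(1.27601, 0.0889946, 0.7546)  len=1.3191
  (v11,v10,v2) [+--] → (-1.31, 0, 0.7546)–(-1.27601, -0.0889946, 0.7546)  len=0.0953
  (v3,v9,v4) [-++] → (1.27601, -0.0889946, 0.7546)–(0.343246, -1.02175, 0.7546)  len=1.3191
  (v3,v4,v2) [-+-] → (0.343246, -1.02175, 0.7546)–(-0.343246, -1.02175, 0.7546)  len=0.6865
  (v3,v8,v9) [--+] → (1.31, 0, 0.7546)–(1.27601, -0.0889946, 0.7546)  len=0.0953
  (v2,v4,v11) [-++] → (-0.343246, -1.02175, 0.7546)–(-1.27601, -0.0889946, 0.7546)  len=1.3191
  (v9,v8,v1) [+--] → (1.31, 0, 0.7546)–(1.27601, 0.0889946, 0.7546)  len=0.0953

Chained into 1 loop(s):
  loop 1: 10 segments, perimeter = 7.0305
Total perimeter = 7.031

loops=1 perimeter=7.031


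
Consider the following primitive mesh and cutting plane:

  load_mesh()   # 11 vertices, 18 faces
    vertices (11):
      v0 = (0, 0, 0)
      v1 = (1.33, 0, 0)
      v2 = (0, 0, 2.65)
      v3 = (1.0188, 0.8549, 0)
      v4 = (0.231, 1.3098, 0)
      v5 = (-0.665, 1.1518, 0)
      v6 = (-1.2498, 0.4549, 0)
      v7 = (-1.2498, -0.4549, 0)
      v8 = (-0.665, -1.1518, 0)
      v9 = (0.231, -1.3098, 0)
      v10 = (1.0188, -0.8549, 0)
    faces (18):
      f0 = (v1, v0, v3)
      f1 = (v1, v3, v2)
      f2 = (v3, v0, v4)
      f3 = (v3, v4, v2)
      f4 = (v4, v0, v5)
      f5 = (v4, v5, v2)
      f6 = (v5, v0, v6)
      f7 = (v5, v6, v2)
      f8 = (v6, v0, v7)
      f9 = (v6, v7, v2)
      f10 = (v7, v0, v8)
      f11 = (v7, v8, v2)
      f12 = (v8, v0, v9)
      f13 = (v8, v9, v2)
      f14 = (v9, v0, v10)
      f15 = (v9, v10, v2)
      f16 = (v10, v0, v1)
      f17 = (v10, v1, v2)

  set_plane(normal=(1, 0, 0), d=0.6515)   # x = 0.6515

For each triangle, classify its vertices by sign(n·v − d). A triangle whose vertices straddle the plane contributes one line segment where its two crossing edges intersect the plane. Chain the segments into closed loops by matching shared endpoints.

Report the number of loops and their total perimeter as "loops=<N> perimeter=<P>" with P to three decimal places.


loops=1 perimeter=5.660

Straddling triangles (8 of 18):
  (v1,v0,v3) [+-+] → (0.6515, 0, 0)–(0.6515, 0.54669, 0)  len=0.5467
  (v1,v3,v2) [++-] → (0.6515, 0.54669, 0.955384)–(0.6515, 0, 1.3519)  len=0.6753
  (v3,v0,v4) [+--] → (0.6515, 0.54669, 0)–(0.6515, 1.06699, 0)  len=0.5203
  (v3,v4,v2) [+--] → (0.6515, 1.06699, 0)–(0.6515, 0.54669, 0.955384)  len=1.0879
  (v9,v0,v10) [--+] → (0.6515, -0.54669, 0)–(0.6515, -1.06699, 0)  len=0.5203
  (v9,v10,v2) [-+-] → (0.6515, -1.06699, 0)–(0.6515, -0.54669, 0.955384)  len=1.0879
  (v10,v0,v1) [+-+] → (0.6515, -0.54669, 0)–(0.6515, 0, 0)  len=0.5467
  (v10,v1,v2) [++-] → (0.6515, 0, 1.3519)–(0.6515, -0.54669, 0.955384)  len=0.6753

Chained into 1 loop(s):
  loop 1: 8 segments, perimeter = 5.6604
Total perimeter = 5.660


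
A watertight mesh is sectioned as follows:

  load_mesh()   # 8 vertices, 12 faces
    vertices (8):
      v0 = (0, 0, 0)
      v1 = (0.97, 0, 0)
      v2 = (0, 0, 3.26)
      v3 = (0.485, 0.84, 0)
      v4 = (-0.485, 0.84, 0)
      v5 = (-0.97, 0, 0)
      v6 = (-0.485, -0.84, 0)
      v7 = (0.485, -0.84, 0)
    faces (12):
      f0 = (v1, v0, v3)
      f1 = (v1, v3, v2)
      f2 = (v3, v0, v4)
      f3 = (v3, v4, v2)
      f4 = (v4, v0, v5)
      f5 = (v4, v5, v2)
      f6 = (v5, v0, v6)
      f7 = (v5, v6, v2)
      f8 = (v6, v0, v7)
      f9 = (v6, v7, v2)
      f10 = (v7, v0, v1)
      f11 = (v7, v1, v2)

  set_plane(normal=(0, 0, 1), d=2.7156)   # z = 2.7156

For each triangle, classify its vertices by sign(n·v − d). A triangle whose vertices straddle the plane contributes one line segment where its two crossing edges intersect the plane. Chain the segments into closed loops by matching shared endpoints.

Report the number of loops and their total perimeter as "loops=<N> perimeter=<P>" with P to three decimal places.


loops=1 perimeter=0.972

Straddling triangles (6 of 12):
  (v1,v3,v2) [--+] → (0.080992, 0.140275, 2.7156)–(0.161984, 0, 2.7156)  len=0.1620
  (v3,v4,v2) [--+] → (-0.080992, 0.140275, 2.7156)–(0.080992, 0.140275, 2.7156)  len=0.1620
  (v4,v5,v2) [--+] → (-0.161984, 0, 2.7156)–(-0.080992, 0.140275, 2.7156)  len=0.1620
  (v5,v6,v2) [--+] → (-0.080992, -0.140275, 2.7156)–(-0.161984, 0, 2.7156)  len=0.1620
  (v6,v7,v2) [--+] → (0.080992, -0.140275, 2.7156)–(-0.080992, -0.140275, 2.7156)  len=0.1620
  (v7,v1,v2) [--+] → (0.161984, 0, 2.7156)–(0.080992, -0.140275, 2.7156)  len=0.1620

Chained into 1 loop(s):
  loop 1: 6 segments, perimeter = 0.9719
Total perimeter = 0.972
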